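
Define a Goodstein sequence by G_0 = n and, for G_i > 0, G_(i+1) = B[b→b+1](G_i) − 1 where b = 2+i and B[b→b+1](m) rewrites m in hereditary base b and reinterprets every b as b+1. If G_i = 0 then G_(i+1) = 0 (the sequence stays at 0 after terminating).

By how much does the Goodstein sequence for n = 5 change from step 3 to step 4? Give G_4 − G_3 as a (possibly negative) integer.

(0) 5|_2 = 2^2 + 1 ↦ 3^3 + 1|_3 = 28 ⇒ 27
(1) 27|_3 = 3^3 ↦ 4^4|_4 = 256 ⇒ 255
(2) 255|_4 = 3·4^3 + 3·4^2 + 3·4 + 3 ↦ 3·5^3 + 3·5^2 + 3·5 + 3|_5 = 468 ⇒ 467
(3) 467|_5 = 3·5^3 + 3·5^2 + 3·5 + 2 ↦ 3·6^3 + 3·6^2 + 3·6 + 2|_6 = 776 ⇒ 775

308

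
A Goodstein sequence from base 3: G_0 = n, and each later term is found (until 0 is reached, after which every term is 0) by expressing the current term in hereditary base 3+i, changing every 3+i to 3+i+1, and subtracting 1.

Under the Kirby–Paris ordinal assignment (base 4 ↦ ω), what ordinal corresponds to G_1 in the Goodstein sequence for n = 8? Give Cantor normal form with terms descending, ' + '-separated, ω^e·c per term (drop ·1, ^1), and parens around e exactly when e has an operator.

step 0: 8 = 2·3 + 2; sub 4 for 3: 2·4 + 2; = 10; G_1 = 10−1 = 9
step 1: 9 = 2·4 + 1; sub 5 for 4: 2·5 + 1; = 11; G_2 = 11−1 = 10

ω·2 + 1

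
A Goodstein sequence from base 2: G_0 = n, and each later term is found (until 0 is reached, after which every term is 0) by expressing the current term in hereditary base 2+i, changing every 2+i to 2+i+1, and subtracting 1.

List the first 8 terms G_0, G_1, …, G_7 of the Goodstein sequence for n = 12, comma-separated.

step 0: 12 = 2^(2 + 1) + 2^2; sub 3 for 2: 3^(3 + 1) + 3^3; = 108; G_1 = 108−1 = 107
step 1: 107 = 3^(3 + 1) + 2·3^2 + 2·3 + 2; sub 4 for 3: 4^(4 + 1) + 2·4^2 + 2·4 + 2; = 1066; G_2 = 1066−1 = 1065
step 2: 1065 = 4^(4 + 1) + 2·4^2 + 2·4 + 1; sub 5 for 4: 5^(5 + 1) + 2·5^2 + 2·5 + 1; = 15686; G_3 = 15686−1 = 15685
step 3: 15685 = 5^(5 + 1) + 2·5^2 + 2·5; sub 6 for 5: 6^(6 + 1) + 2·6^2 + 2·6; = 280020; G_4 = 280020−1 = 280019
step 4: 280019 = 6^(6 + 1) + 2·6^2 + 6 + 5; sub 7 for 6: 7^(7 + 1) + 2·7^2 + 7 + 5; = 5764911; G_5 = 5764911−1 = 5764910
step 5: 5764910 = 7^(7 + 1) + 2·7^2 + 7 + 4; sub 8 for 7: 8^(8 + 1) + 2·8^2 + 8 + 4; = 134217868; G_6 = 134217868−1 = 134217867
step 6: 134217867 = 8^(8 + 1) + 2·8^2 + 8 + 3; sub 9 for 8: 9^(9 + 1) + 2·9^2 + 9 + 3; = 3486784575; G_7 = 3486784575−1 = 3486784574

12, 107, 1065, 15685, 280019, 5764910, 134217867, 3486784574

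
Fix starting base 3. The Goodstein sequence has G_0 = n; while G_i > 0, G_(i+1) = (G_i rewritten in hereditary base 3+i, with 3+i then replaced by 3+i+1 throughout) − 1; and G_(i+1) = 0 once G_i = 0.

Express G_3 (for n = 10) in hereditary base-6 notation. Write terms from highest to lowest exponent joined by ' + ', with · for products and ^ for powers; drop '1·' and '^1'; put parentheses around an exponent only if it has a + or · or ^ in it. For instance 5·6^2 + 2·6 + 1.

(0) 10|_3 = 3^2 + 1 ↦ 4^2 + 1|_4 = 17 ⇒ 16
(1) 16|_4 = 4^2 ↦ 5^2|_5 = 25 ⇒ 24
(2) 24|_5 = 4·5 + 4 ↦ 4·6 + 4|_6 = 28 ⇒ 27
(3) 27|_6 = 4·6 + 3 ↦ 4·7 + 3|_7 = 31 ⇒ 30

4·6 + 3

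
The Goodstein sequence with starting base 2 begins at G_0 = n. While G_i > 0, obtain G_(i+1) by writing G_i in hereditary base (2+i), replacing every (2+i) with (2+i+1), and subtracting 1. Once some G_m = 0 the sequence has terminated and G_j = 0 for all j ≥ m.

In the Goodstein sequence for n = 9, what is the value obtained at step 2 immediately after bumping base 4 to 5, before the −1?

i=0: 9 = 2^(2 + 1) + 1 (b=2); 2→3: 3^(3 + 1) + 1 = 82; 82−1 = 81
i=1: 81 = 3^(3 + 1) (b=3); 3→4: 4^(4 + 1) = 1024; 1024−1 = 1023
i=2: 1023 = 3·4^4 + 3·4^3 + 3·4^2 + 3·4 + 3 (b=4); 4→5: 3·5^5 + 3·5^3 + 3·5^2 + 3·5 + 3 = 9843; 9843−1 = 9842

9843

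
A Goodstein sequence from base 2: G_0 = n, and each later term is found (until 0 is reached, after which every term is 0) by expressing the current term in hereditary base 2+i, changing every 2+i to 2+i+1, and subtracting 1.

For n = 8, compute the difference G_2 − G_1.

473

[0] 8 ≡ 2^(2 + 1) (base 2). Lift 3: 81. −1: 80.
[1] 80 ≡ 2·3^3 + 2·3^2 + 2·3 + 2 (base 3). Lift 4: 554. −1: 553.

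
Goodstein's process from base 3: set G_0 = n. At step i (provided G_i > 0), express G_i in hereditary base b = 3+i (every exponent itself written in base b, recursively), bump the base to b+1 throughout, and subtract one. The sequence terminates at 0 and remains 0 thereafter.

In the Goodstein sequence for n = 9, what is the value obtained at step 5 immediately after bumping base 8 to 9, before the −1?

25

9 —HB3→ 3^2 —bump→ 4^2 = 16 —(−1)→ 15
15 —HB4→ 3·4 + 3 —bump→ 3·5 + 3 = 18 —(−1)→ 17
17 —HB5→ 3·5 + 2 —bump→ 3·6 + 2 = 20 —(−1)→ 19
19 —HB6→ 3·6 + 1 —bump→ 3·7 + 1 = 22 —(−1)→ 21
21 —HB7→ 3·7 —bump→ 3·8 = 24 —(−1)→ 23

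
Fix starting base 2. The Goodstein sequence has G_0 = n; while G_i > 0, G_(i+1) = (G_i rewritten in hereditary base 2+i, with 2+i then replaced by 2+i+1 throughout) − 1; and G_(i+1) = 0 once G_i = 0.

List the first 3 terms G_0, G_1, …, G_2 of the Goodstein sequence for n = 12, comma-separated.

12, 107, 1065

G_0 = 12. HB_2(12) = 2^(2 + 1) + 2^2. Bump = 108. G_1 = 107.
G_1 = 107. HB_3(107) = 3^(3 + 1) + 2·3^2 + 2·3 + 2. Bump = 1066. G_2 = 1065.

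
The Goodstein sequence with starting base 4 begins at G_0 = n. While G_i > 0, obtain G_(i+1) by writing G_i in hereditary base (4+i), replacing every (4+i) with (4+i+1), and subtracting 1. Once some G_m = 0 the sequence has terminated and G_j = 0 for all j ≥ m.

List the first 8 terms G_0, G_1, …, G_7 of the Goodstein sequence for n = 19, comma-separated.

step 0: 19 = 4^2 + 3; sub 5 for 4: 5^2 + 3; = 28; G_1 = 28−1 = 27
step 1: 27 = 5^2 + 2; sub 6 for 5: 6^2 + 2; = 38; G_2 = 38−1 = 37
step 2: 37 = 6^2 + 1; sub 7 for 6: 7^2 + 1; = 50; G_3 = 50−1 = 49
step 3: 49 = 7^2; sub 8 for 7: 8^2; = 64; G_4 = 64−1 = 63
step 4: 63 = 7·8 + 7; sub 9 for 8: 7·9 + 7; = 70; G_5 = 70−1 = 69
step 5: 69 = 7·9 + 6; sub 10 for 9: 7·10 + 6; = 76; G_6 = 76−1 = 75
step 6: 75 = 7·10 + 5; sub 11 for 10: 7·11 + 5; = 82; G_7 = 82−1 = 81

19, 27, 37, 49, 63, 69, 75, 81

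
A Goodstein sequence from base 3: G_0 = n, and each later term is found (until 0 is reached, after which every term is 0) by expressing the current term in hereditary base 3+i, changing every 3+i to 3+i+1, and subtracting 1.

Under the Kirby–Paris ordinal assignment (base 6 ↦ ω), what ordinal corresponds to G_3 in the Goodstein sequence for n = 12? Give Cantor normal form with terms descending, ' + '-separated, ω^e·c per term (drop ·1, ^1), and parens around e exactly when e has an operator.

step 0: 12 = 3^2 + 3; sub 4 for 3: 4^2 + 4; = 20; G_1 = 20−1 = 19
step 1: 19 = 4^2 + 3; sub 5 for 4: 5^2 + 3; = 28; G_2 = 28−1 = 27
step 2: 27 = 5^2 + 2; sub 6 for 5: 6^2 + 2; = 38; G_3 = 38−1 = 37
step 3: 37 = 6^2 + 1; sub 7 for 6: 7^2 + 1; = 50; G_4 = 50−1 = 49

ω^2 + 1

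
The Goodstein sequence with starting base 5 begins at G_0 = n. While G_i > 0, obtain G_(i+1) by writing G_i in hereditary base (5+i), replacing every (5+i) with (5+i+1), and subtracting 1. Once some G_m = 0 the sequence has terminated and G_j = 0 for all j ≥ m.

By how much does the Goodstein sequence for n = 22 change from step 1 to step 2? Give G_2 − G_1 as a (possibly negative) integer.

(0) 22|_5 = 4·5 + 2 ↦ 4·6 + 2|_6 = 26 ⇒ 25
(1) 25|_6 = 4·6 + 1 ↦ 4·7 + 1|_7 = 29 ⇒ 28

3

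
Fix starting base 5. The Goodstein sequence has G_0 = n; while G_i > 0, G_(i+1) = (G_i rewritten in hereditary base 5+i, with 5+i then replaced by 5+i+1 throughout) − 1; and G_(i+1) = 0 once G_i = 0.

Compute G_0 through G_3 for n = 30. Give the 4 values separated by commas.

30, 41, 53, 67

(0) 30|_5 = 5^2 + 5 ↦ 6^2 + 6|_6 = 42 ⇒ 41
(1) 41|_6 = 6^2 + 5 ↦ 7^2 + 5|_7 = 54 ⇒ 53
(2) 53|_7 = 7^2 + 4 ↦ 8^2 + 4|_8 = 68 ⇒ 67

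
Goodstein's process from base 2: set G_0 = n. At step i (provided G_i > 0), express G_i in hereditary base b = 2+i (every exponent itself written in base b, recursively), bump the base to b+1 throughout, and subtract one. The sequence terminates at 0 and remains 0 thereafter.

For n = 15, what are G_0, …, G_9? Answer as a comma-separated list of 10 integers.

15, 111, 1283, 18752, 326593, 6588344, 150994943, 3524450280, 100077777775, 3138578427934

G_0=15  [base 2] 2^(2 + 1) + 2^2 + 2 + 1  →[2↦3]→  3^(3 + 1) + 3^3 + 3 + 1 = 112  −1 ⇒ G_1=111
G_1=111  [base 3] 3^(3 + 1) + 3^3 + 3  →[3↦4]→  4^(4 + 1) + 4^4 + 4 = 1284  −1 ⇒ G_2=1283
G_2=1283  [base 4] 4^(4 + 1) + 4^4 + 3  →[4↦5]→  5^(5 + 1) + 5^5 + 3 = 18753  −1 ⇒ G_3=18752
G_3=18752  [base 5] 5^(5 + 1) + 5^5 + 2  →[5↦6]→  6^(6 + 1) + 6^6 + 2 = 326594  −1 ⇒ G_4=326593
G_4=326593  [base 6] 6^(6 + 1) + 6^6 + 1  →[6↦7]→  7^(7 + 1) + 7^7 + 1 = 6588345  −1 ⇒ G_5=6588344
G_5=6588344  [base 7] 7^(7 + 1) + 7^7  →[7↦8]→  8^(8 + 1) + 8^8 = 150994944  −1 ⇒ G_6=150994943
G_6=150994943  [base 8] 8^(8 + 1) + 7·8^7 + 7·8^6 + 7·8^5 + 7·8^4 + 7·8^3 + 7·8^2 + 7·8 + 7  →[8↦9]→  9^(9 + 1) + 7·9^7 + 7·9^6 + 7·9^5 + 7·9^4 + 7·9^3 + 7·9^2 + 7·9 + 7 = 3524450281  −1 ⇒ G_7=3524450280
G_7=3524450280  [base 9] 9^(9 + 1) + 7·9^7 + 7·9^6 + 7·9^5 + 7·9^4 + 7·9^3 + 7·9^2 + 7·9 + 6  →[9↦10]→  10^(10 + 1) + 7·10^7 + 7·10^6 + 7·10^5 + 7·10^4 + 7·10^3 + 7·10^2 + 7·10 + 6 = 100077777776  −1 ⇒ G_8=100077777775
G_8=100077777775  [base 10] 10^(10 + 1) + 7·10^7 + 7·10^6 + 7·10^5 + 7·10^4 + 7·10^3 + 7·10^2 + 7·10 + 5  →[10↦11]→  11^(11 + 1) + 7·11^7 + 7·11^6 + 7·11^5 + 7·11^4 + 7·11^3 + 7·11^2 + 7·11 + 5 = 3138578427935  −1 ⇒ G_9=3138578427934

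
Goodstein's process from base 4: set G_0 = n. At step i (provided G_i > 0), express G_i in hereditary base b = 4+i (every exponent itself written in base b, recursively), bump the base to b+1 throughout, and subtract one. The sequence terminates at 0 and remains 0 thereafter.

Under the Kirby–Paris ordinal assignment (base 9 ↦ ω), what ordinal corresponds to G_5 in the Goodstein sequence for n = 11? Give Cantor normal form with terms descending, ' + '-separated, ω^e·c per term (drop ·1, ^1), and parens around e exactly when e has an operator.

G_0 = 11. HB_4(11) = 2·4 + 3. Bump = 13. G_1 = 12.
G_1 = 12. HB_5(12) = 2·5 + 2. Bump = 14. G_2 = 13.
G_2 = 13. HB_6(13) = 2·6 + 1. Bump = 15. G_3 = 14.
G_3 = 14. HB_7(14) = 2·7. Bump = 16. G_4 = 15.
G_4 = 15. HB_8(15) = 8 + 7. Bump = 16. G_5 = 15.

ω + 6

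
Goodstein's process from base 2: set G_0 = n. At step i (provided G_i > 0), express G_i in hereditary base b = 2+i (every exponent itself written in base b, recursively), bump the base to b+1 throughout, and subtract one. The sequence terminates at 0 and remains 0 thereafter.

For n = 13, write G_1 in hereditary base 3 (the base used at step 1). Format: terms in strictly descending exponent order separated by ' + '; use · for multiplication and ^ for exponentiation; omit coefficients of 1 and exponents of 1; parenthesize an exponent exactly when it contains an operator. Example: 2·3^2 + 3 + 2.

base 2: 13 = 2^(2 + 1) + 2^2 + 1; at 3: 3^(3 + 1) + 3^3 + 1 = 109; next = 108
base 3: 108 = 3^(3 + 1) + 3^3; at 4: 4^(4 + 1) + 4^4 = 1280; next = 1279

3^(3 + 1) + 3^3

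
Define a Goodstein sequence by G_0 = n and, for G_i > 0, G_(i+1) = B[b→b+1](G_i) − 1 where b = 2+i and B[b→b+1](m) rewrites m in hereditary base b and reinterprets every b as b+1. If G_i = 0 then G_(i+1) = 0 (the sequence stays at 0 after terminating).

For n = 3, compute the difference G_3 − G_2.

-1

3 —HB2→ 2 + 1 —bump→ 3 + 1 = 4 —(−1)→ 3
3 —HB3→ 3 —bump→ 4 = 4 —(−1)→ 3
3 —HB4→ 3 —bump→ 3 = 3 —(−1)→ 2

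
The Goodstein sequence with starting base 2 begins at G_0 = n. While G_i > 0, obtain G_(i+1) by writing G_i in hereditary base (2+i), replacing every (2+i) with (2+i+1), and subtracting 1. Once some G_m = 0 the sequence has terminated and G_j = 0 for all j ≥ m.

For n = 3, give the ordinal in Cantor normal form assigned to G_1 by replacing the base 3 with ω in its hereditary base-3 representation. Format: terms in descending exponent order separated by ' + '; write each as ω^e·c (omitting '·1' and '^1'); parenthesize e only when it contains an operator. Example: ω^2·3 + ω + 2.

ω

G_0 = 3. HB_2(3) = 2 + 1. Bump = 4. G_1 = 3.
G_1 = 3. HB_3(3) = 3. Bump = 4. G_2 = 3.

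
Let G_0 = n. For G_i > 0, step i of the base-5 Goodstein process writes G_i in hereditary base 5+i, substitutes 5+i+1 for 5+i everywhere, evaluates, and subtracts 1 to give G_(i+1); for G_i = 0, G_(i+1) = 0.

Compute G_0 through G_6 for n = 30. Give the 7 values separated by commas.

30, 41, 53, 67, 83, 101, 121

base 5: 30 = 5^2 + 5; at 6: 6^2 + 6 = 42; next = 41
base 6: 41 = 6^2 + 5; at 7: 7^2 + 5 = 54; next = 53
base 7: 53 = 7^2 + 4; at 8: 8^2 + 4 = 68; next = 67
base 8: 67 = 8^2 + 3; at 9: 9^2 + 3 = 84; next = 83
base 9: 83 = 9^2 + 2; at 10: 10^2 + 2 = 102; next = 101
base 10: 101 = 10^2 + 1; at 11: 11^2 + 1 = 122; next = 121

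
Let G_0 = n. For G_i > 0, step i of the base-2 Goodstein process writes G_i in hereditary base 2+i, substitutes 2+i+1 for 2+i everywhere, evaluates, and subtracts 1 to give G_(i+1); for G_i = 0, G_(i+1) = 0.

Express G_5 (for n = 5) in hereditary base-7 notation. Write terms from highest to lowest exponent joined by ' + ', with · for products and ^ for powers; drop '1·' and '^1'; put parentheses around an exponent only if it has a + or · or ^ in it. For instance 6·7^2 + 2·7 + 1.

i=0: 5 = 2^2 + 1 (b=2); 2→3: 3^3 + 1 = 28; 28−1 = 27
i=1: 27 = 3^3 (b=3); 3→4: 4^4 = 256; 256−1 = 255
i=2: 255 = 3·4^3 + 3·4^2 + 3·4 + 3 (b=4); 4→5: 3·5^3 + 3·5^2 + 3·5 + 3 = 468; 468−1 = 467
i=3: 467 = 3·5^3 + 3·5^2 + 3·5 + 2 (b=5); 5→6: 3·6^3 + 3·6^2 + 3·6 + 2 = 776; 776−1 = 775
i=4: 775 = 3·6^3 + 3·6^2 + 3·6 + 1 (b=6); 6→7: 3·7^3 + 3·7^2 + 3·7 + 1 = 1198; 1198−1 = 1197
i=5: 1197 = 3·7^3 + 3·7^2 + 3·7 (b=7); 7→8: 3·8^3 + 3·8^2 + 3·8 = 1752; 1752−1 = 1751

3·7^3 + 3·7^2 + 3·7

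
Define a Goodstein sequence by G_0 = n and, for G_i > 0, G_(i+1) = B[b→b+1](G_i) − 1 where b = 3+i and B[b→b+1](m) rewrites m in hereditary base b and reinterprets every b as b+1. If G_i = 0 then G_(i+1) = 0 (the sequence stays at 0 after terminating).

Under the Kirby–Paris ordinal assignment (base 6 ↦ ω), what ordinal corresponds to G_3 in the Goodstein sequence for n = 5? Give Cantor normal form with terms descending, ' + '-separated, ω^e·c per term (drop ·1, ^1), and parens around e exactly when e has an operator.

5

i=0: 5 = 3 + 2 (b=3); 3→4: 4 + 2 = 6; 6−1 = 5
i=1: 5 = 4 + 1 (b=4); 4→5: 5 + 1 = 6; 6−1 = 5
i=2: 5 = 5 (b=5); 5→6: 6 = 6; 6−1 = 5
i=3: 5 = 5 (b=6); 6→7: 5 = 5; 5−1 = 4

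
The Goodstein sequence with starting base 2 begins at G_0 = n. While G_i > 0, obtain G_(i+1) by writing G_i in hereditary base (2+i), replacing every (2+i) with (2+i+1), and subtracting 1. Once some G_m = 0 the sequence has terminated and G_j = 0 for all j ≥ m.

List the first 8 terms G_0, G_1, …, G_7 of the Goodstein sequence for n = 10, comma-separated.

10, 83, 1025, 15625, 279935, 4215754, 84073323, 1937434592

base 2: 10 = 2^(2 + 1) + 2; at 3: 3^(3 + 1) + 3 = 84; next = 83
base 3: 83 = 3^(3 + 1) + 2; at 4: 4^(4 + 1) + 2 = 1026; next = 1025
base 4: 1025 = 4^(4 + 1) + 1; at 5: 5^(5 + 1) + 1 = 15626; next = 15625
base 5: 15625 = 5^(5 + 1); at 6: 6^(6 + 1) = 279936; next = 279935
base 6: 279935 = 5·6^6 + 5·6^5 + 5·6^4 + 5·6^3 + 5·6^2 + 5·6 + 5; at 7: 5·7^7 + 5·7^5 + 5·7^4 + 5·7^3 + 5·7^2 + 5·7 + 5 = 4215755; next = 4215754
base 7: 4215754 = 5·7^7 + 5·7^5 + 5·7^4 + 5·7^3 + 5·7^2 + 5·7 + 4; at 8: 5·8^8 + 5·8^5 + 5·8^4 + 5·8^3 + 5·8^2 + 5·8 + 4 = 84073324; next = 84073323
base 8: 84073323 = 5·8^8 + 5·8^5 + 5·8^4 + 5·8^3 + 5·8^2 + 5·8 + 3; at 9: 5·9^9 + 5·9^5 + 5·9^4 + 5·9^3 + 5·9^2 + 5·9 + 3 = 1937434593; next = 1937434592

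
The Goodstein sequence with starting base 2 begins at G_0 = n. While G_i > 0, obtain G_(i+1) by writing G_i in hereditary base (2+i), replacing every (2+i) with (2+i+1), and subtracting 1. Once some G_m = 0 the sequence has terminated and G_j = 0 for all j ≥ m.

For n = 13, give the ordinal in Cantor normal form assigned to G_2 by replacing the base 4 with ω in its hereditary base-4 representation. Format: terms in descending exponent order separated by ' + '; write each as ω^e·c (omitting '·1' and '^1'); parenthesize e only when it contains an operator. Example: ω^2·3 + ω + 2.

ω^(ω + 1) + ω^3·3 + ω^2·3 + ω·3 + 3

i=0: 13 = 2^(2 + 1) + 2^2 + 1 (b=2); 2→3: 3^(3 + 1) + 3^3 + 1 = 109; 109−1 = 108
i=1: 108 = 3^(3 + 1) + 3^3 (b=3); 3→4: 4^(4 + 1) + 4^4 = 1280; 1280−1 = 1279
i=2: 1279 = 4^(4 + 1) + 3·4^3 + 3·4^2 + 3·4 + 3 (b=4); 4→5: 5^(5 + 1) + 3·5^3 + 3·5^2 + 3·5 + 3 = 16093; 16093−1 = 16092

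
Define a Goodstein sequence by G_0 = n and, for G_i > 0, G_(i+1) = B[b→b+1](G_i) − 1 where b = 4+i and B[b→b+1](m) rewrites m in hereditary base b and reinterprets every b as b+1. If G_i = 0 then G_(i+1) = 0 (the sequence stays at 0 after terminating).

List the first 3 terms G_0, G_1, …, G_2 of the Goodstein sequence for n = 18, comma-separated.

18, 26, 36

[0] 18 ≡ 4^2 + 2 (base 4). Lift 5: 27. −1: 26.
[1] 26 ≡ 5^2 + 1 (base 5). Lift 6: 37. −1: 36.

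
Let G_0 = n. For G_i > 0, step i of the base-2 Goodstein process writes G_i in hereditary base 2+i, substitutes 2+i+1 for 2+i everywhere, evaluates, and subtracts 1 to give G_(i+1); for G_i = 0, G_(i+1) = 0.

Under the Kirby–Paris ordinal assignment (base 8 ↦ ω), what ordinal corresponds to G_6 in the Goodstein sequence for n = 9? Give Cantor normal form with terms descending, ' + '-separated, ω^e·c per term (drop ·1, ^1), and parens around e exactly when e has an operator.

ω^ω·3 + ω^3·3 + ω^2·3 + ω·2 + 7

(0) 9|_2 = 2^(2 + 1) + 1 ↦ 3^(3 + 1) + 1|_3 = 82 ⇒ 81
(1) 81|_3 = 3^(3 + 1) ↦ 4^(4 + 1)|_4 = 1024 ⇒ 1023
(2) 1023|_4 = 3·4^4 + 3·4^3 + 3·4^2 + 3·4 + 3 ↦ 3·5^5 + 3·5^3 + 3·5^2 + 3·5 + 3|_5 = 9843 ⇒ 9842
(3) 9842|_5 = 3·5^5 + 3·5^3 + 3·5^2 + 3·5 + 2 ↦ 3·6^6 + 3·6^3 + 3·6^2 + 3·6 + 2|_6 = 140744 ⇒ 140743
(4) 140743|_6 = 3·6^6 + 3·6^3 + 3·6^2 + 3·6 + 1 ↦ 3·7^7 + 3·7^3 + 3·7^2 + 3·7 + 1|_7 = 2471827 ⇒ 2471826
(5) 2471826|_7 = 3·7^7 + 3·7^3 + 3·7^2 + 3·7 ↦ 3·8^8 + 3·8^3 + 3·8^2 + 3·8|_8 = 50333400 ⇒ 50333399
(6) 50333399|_8 = 3·8^8 + 3·8^3 + 3·8^2 + 2·8 + 7 ↦ 3·9^9 + 3·9^3 + 3·9^2 + 2·9 + 7|_9 = 1162263922 ⇒ 1162263921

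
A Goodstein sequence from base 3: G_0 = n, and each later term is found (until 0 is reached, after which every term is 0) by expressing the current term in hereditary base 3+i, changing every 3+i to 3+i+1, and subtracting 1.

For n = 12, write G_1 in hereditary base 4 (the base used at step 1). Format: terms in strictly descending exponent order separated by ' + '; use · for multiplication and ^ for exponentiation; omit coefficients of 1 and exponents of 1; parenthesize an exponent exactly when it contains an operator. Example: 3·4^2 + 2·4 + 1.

12 —HB3→ 3^2 + 3 —bump→ 4^2 + 4 = 20 —(−1)→ 19
19 —HB4→ 4^2 + 3 —bump→ 5^2 + 3 = 28 —(−1)→ 27

4^2 + 3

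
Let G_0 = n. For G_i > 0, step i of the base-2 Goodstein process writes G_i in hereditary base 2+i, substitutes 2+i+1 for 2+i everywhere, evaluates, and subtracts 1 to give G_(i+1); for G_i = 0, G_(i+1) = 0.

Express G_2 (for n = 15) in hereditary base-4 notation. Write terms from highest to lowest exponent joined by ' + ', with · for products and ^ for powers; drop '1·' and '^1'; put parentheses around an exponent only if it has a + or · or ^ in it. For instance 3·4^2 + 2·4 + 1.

4^(4 + 1) + 4^4 + 3

15 —HB2→ 2^(2 + 1) + 2^2 + 2 + 1 —bump→ 3^(3 + 1) + 3^3 + 3 + 1 = 112 —(−1)→ 111
111 —HB3→ 3^(3 + 1) + 3^3 + 3 —bump→ 4^(4 + 1) + 4^4 + 4 = 1284 —(−1)→ 1283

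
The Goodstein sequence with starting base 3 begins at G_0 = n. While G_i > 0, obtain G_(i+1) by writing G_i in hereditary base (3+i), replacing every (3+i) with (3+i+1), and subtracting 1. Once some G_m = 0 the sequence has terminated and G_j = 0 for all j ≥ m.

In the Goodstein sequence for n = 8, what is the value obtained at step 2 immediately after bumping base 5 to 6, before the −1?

12

base 3: 8 = 2·3 + 2; at 4: 2·4 + 2 = 10; next = 9
base 4: 9 = 2·4 + 1; at 5: 2·5 + 1 = 11; next = 10
base 5: 10 = 2·5; at 6: 2·6 = 12; next = 11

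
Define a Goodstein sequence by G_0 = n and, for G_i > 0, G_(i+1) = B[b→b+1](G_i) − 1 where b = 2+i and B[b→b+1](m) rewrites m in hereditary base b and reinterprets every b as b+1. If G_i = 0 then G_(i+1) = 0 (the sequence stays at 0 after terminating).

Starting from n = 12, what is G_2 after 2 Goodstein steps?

1065

[0] 12 ≡ 2^(2 + 1) + 2^2 (base 2). Lift 3: 108. −1: 107.
[1] 107 ≡ 3^(3 + 1) + 2·3^2 + 2·3 + 2 (base 3). Lift 4: 1066. −1: 1065.
[2] 1065 ≡ 4^(4 + 1) + 2·4^2 + 2·4 + 1 (base 4). Lift 5: 15686. −1: 15685.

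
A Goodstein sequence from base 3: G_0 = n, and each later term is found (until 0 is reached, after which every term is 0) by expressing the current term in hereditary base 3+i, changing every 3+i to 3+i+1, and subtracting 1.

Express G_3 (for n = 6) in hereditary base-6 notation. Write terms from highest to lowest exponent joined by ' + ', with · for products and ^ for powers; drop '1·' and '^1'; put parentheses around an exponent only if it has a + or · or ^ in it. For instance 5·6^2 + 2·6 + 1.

[0] 6 ≡ 2·3 (base 3). Lift 4: 8. −1: 7.
[1] 7 ≡ 4 + 3 (base 4). Lift 5: 8. −1: 7.
[2] 7 ≡ 5 + 2 (base 5). Lift 6: 8. −1: 7.

6 + 1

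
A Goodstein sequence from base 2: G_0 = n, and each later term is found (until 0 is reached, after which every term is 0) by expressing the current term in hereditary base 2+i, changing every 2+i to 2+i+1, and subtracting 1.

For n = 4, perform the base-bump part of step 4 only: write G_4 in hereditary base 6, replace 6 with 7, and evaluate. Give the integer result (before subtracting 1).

110

G_0 = 4. HB_2(4) = 2^2. Bump = 27. G_1 = 26.
G_1 = 26. HB_3(26) = 2·3^2 + 2·3 + 2. Bump = 42. G_2 = 41.
G_2 = 41. HB_4(41) = 2·4^2 + 2·4 + 1. Bump = 61. G_3 = 60.
G_3 = 60. HB_5(60) = 2·5^2 + 2·5. Bump = 84. G_4 = 83.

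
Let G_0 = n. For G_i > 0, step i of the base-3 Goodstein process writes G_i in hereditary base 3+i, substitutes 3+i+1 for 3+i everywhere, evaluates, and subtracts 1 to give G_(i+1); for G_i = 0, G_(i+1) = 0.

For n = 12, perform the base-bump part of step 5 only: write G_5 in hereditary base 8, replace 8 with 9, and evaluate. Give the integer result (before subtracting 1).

i=0: 12 = 3^2 + 3 (b=3); 3→4: 4^2 + 4 = 20; 20−1 = 19
i=1: 19 = 4^2 + 3 (b=4); 4→5: 5^2 + 3 = 28; 28−1 = 27
i=2: 27 = 5^2 + 2 (b=5); 5→6: 6^2 + 2 = 38; 38−1 = 37
i=3: 37 = 6^2 + 1 (b=6); 6→7: 7^2 + 1 = 50; 50−1 = 49
i=4: 49 = 7^2 (b=7); 7→8: 8^2 = 64; 64−1 = 63

70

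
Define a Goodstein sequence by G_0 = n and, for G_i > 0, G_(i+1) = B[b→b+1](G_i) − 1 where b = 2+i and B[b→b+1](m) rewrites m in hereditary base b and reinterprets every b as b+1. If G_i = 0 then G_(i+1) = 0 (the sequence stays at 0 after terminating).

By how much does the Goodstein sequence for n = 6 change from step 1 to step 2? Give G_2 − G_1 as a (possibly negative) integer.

228

step 0: 6 = 2^2 + 2; sub 3 for 2: 3^3 + 3; = 30; G_1 = 30−1 = 29
step 1: 29 = 3^3 + 2; sub 4 for 3: 4^4 + 2; = 258; G_2 = 258−1 = 257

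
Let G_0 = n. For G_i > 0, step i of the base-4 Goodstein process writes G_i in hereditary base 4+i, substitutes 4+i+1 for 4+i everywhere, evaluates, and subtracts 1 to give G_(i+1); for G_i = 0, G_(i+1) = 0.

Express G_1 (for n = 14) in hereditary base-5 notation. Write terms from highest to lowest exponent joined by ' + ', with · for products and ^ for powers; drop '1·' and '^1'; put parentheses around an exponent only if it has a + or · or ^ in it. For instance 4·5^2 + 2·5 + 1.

[0] 14 ≡ 3·4 + 2 (base 4). Lift 5: 17. −1: 16.
[1] 16 ≡ 3·5 + 1 (base 5). Lift 6: 19. −1: 18.

3·5 + 1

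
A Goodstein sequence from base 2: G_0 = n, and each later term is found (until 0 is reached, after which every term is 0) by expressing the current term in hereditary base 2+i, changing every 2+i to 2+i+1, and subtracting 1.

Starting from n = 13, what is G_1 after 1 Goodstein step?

step 0: 13 = 2^(2 + 1) + 2^2 + 1; sub 3 for 2: 3^(3 + 1) + 3^3 + 1; = 109; G_1 = 109−1 = 108
step 1: 108 = 3^(3 + 1) + 3^3; sub 4 for 3: 4^(4 + 1) + 4^4; = 1280; G_2 = 1280−1 = 1279

108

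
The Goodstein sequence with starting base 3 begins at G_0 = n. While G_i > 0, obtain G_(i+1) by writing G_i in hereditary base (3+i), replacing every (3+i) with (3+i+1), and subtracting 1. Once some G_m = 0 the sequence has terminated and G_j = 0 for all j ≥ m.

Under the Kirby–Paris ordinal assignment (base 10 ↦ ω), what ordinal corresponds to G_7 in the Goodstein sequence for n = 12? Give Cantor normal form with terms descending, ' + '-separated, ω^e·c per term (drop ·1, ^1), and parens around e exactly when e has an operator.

ω·7 + 5

12 —HB3→ 3^2 + 3 —bump→ 4^2 + 4 = 20 —(−1)→ 19
19 —HB4→ 4^2 + 3 —bump→ 5^2 + 3 = 28 —(−1)→ 27
27 —HB5→ 5^2 + 2 —bump→ 6^2 + 2 = 38 —(−1)→ 37
37 —HB6→ 6^2 + 1 —bump→ 7^2 + 1 = 50 —(−1)→ 49
49 —HB7→ 7^2 —bump→ 8^2 = 64 —(−1)→ 63
63 —HB8→ 7·8 + 7 —bump→ 7·9 + 7 = 70 —(−1)→ 69
69 —HB9→ 7·9 + 6 —bump→ 7·10 + 6 = 76 —(−1)→ 75
75 —HB10→ 7·10 + 5 —bump→ 7·11 + 5 = 82 —(−1)→ 81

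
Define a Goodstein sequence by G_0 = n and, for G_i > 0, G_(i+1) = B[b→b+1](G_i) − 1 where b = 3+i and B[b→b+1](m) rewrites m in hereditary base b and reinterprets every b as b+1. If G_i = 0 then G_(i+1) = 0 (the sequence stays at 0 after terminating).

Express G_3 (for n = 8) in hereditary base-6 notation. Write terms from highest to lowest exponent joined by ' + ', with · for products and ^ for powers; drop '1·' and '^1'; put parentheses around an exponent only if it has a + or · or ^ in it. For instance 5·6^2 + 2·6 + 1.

step 0: 8 = 2·3 + 2; sub 4 for 3: 2·4 + 2; = 10; G_1 = 10−1 = 9
step 1: 9 = 2·4 + 1; sub 5 for 4: 2·5 + 1; = 11; G_2 = 11−1 = 10
step 2: 10 = 2·5; sub 6 for 5: 2·6; = 12; G_3 = 12−1 = 11
step 3: 11 = 6 + 5; sub 7 for 6: 7 + 5; = 12; G_4 = 12−1 = 11

6 + 5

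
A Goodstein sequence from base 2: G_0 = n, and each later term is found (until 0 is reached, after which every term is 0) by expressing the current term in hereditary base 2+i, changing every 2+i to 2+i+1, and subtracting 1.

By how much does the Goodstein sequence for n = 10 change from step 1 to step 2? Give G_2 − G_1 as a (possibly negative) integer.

942

step 0: 10 = 2^(2 + 1) + 2; sub 3 for 2: 3^(3 + 1) + 3; = 84; G_1 = 84−1 = 83
step 1: 83 = 3^(3 + 1) + 2; sub 4 for 3: 4^(4 + 1) + 2; = 1026; G_2 = 1026−1 = 1025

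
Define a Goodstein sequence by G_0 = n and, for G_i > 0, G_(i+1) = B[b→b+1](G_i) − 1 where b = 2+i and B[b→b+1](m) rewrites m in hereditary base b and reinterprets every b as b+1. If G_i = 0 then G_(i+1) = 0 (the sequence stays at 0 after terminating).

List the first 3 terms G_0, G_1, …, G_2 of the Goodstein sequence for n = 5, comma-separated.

5, 27, 255

i=0: 5 = 2^2 + 1 (b=2); 2→3: 3^3 + 1 = 28; 28−1 = 27
i=1: 27 = 3^3 (b=3); 3→4: 4^4 = 256; 256−1 = 255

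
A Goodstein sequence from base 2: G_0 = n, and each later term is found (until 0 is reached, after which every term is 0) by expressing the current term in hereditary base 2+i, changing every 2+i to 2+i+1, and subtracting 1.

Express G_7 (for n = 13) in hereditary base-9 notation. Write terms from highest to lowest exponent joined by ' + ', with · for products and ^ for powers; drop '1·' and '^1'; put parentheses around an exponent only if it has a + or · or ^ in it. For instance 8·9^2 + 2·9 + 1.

9^(9 + 1) + 3·9^3 + 3·9^2 + 2·9 + 6

G_0 = 13. HB_2(13) = 2^(2 + 1) + 2^2 + 1. Bump = 109. G_1 = 108.
G_1 = 108. HB_3(108) = 3^(3 + 1) + 3^3. Bump = 1280. G_2 = 1279.
G_2 = 1279. HB_4(1279) = 4^(4 + 1) + 3·4^3 + 3·4^2 + 3·4 + 3. Bump = 16093. G_3 = 16092.
G_3 = 16092. HB_5(16092) = 5^(5 + 1) + 3·5^3 + 3·5^2 + 3·5 + 2. Bump = 280712. G_4 = 280711.
G_4 = 280711. HB_6(280711) = 6^(6 + 1) + 3·6^3 + 3·6^2 + 3·6 + 1. Bump = 5765999. G_5 = 5765998.
G_5 = 5765998. HB_7(5765998) = 7^(7 + 1) + 3·7^3 + 3·7^2 + 3·7. Bump = 134219480. G_6 = 134219479.
G_6 = 134219479. HB_8(134219479) = 8^(8 + 1) + 3·8^3 + 3·8^2 + 2·8 + 7. Bump = 3486786856. G_7 = 3486786855.
G_7 = 3486786855. HB_9(3486786855) = 9^(9 + 1) + 3·9^3 + 3·9^2 + 2·9 + 6. Bump = 100000003326. G_8 = 100000003325.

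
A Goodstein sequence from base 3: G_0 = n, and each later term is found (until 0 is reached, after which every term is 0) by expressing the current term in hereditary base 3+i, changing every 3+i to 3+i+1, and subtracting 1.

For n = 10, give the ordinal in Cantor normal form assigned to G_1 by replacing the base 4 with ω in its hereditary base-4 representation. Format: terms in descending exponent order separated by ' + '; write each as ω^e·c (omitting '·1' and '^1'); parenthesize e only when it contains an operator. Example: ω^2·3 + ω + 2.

ω^2

[0] 10 ≡ 3^2 + 1 (base 3). Lift 4: 17. −1: 16.
[1] 16 ≡ 4^2 (base 4). Lift 5: 25. −1: 24.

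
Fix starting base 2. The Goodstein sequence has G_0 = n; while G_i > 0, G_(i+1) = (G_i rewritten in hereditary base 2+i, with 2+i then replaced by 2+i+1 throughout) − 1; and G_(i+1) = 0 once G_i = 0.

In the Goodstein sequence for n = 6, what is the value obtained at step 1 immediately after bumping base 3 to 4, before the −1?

6 —HB2→ 2^2 + 2 —bump→ 3^3 + 3 = 30 —(−1)→ 29
29 —HB3→ 3^3 + 2 —bump→ 4^4 + 2 = 258 —(−1)→ 257

258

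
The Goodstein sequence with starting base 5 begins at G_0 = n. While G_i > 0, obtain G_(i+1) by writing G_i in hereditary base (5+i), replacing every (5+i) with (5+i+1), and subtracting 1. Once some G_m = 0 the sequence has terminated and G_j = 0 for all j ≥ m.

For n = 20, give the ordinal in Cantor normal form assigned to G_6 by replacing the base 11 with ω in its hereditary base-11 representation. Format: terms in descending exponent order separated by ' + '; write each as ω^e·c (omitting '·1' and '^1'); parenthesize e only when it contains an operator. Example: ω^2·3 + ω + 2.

ω·3

base 5: 20 = 4·5; at 6: 4·6 = 24; next = 23
base 6: 23 = 3·6 + 5; at 7: 3·7 + 5 = 26; next = 25
base 7: 25 = 3·7 + 4; at 8: 3·8 + 4 = 28; next = 27
base 8: 27 = 3·8 + 3; at 9: 3·9 + 3 = 30; next = 29
base 9: 29 = 3·9 + 2; at 10: 3·10 + 2 = 32; next = 31
base 10: 31 = 3·10 + 1; at 11: 3·11 + 1 = 34; next = 33
base 11: 33 = 3·11; at 12: 3·12 = 36; next = 35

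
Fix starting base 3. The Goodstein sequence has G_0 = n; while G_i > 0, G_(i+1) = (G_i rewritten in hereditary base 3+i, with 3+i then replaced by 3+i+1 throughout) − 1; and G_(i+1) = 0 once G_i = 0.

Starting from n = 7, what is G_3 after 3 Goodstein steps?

G_0 = 7. HB_3(7) = 2·3 + 1. Bump = 9. G_1 = 8.
G_1 = 8. HB_4(8) = 2·4. Bump = 10. G_2 = 9.
G_2 = 9. HB_5(9) = 5 + 4. Bump = 10. G_3 = 9.
G_3 = 9. HB_6(9) = 6 + 3. Bump = 10. G_4 = 9.

9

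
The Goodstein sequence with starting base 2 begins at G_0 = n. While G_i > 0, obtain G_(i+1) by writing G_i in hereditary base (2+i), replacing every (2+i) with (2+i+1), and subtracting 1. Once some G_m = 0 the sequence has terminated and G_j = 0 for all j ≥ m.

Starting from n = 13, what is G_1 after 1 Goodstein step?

13 —HB2→ 2^(2 + 1) + 2^2 + 1 —bump→ 3^(3 + 1) + 3^3 + 1 = 109 —(−1)→ 108
108 —HB3→ 3^(3 + 1) + 3^3 —bump→ 4^(4 + 1) + 4^4 = 1280 —(−1)→ 1279

108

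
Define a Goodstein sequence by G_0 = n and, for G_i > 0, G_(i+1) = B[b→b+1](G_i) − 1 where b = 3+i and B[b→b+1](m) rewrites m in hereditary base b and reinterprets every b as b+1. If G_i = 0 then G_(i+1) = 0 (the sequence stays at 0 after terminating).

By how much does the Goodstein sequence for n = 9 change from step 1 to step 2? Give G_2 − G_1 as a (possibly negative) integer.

(0) 9|_3 = 3^2 ↦ 4^2|_4 = 16 ⇒ 15
(1) 15|_4 = 3·4 + 3 ↦ 3·5 + 3|_5 = 18 ⇒ 17

2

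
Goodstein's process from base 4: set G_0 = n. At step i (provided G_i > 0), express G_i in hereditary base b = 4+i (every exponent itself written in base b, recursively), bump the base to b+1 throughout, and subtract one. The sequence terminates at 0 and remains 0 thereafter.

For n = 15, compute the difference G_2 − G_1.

G_0 = 15. HB_4(15) = 3·4 + 3. Bump = 18. G_1 = 17.
G_1 = 17. HB_5(17) = 3·5 + 2. Bump = 20. G_2 = 19.

2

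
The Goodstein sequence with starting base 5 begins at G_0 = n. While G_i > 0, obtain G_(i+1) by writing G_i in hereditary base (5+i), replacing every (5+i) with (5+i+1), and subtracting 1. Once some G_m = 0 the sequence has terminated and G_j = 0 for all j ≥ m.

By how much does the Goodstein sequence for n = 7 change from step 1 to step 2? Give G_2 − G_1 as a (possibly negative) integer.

0

G_0=7  [base 5] 5 + 2  →[5↦6]→  6 + 2 = 8  −1 ⇒ G_1=7
G_1=7  [base 6] 6 + 1  →[6↦7]→  7 + 1 = 8  −1 ⇒ G_2=7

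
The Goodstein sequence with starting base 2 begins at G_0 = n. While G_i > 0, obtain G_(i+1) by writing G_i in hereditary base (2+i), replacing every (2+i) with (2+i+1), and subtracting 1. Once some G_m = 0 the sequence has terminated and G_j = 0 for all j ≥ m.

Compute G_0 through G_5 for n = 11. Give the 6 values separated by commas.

11, 84, 1027, 15627, 279937, 5764801

step 0: 11 = 2^(2 + 1) + 2 + 1; sub 3 for 2: 3^(3 + 1) + 3 + 1; = 85; G_1 = 85−1 = 84
step 1: 84 = 3^(3 + 1) + 3; sub 4 for 3: 4^(4 + 1) + 4; = 1028; G_2 = 1028−1 = 1027
step 2: 1027 = 4^(4 + 1) + 3; sub 5 for 4: 5^(5 + 1) + 3; = 15628; G_3 = 15628−1 = 15627
step 3: 15627 = 5^(5 + 1) + 2; sub 6 for 5: 6^(6 + 1) + 2; = 279938; G_4 = 279938−1 = 279937
step 4: 279937 = 6^(6 + 1) + 1; sub 7 for 6: 7^(7 + 1) + 1; = 5764802; G_5 = 5764802−1 = 5764801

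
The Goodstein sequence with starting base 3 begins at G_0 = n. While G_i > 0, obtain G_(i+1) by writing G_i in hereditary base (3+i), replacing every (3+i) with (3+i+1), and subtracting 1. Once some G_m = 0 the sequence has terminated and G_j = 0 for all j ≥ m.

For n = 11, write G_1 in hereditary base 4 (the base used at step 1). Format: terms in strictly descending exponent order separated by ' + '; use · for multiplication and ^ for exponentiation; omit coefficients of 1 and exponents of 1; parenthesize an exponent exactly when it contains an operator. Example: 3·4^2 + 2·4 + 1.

4^2 + 1

i=0: 11 = 3^2 + 2 (b=3); 3→4: 4^2 + 2 = 18; 18−1 = 17
i=1: 17 = 4^2 + 1 (b=4); 4→5: 5^2 + 1 = 26; 26−1 = 25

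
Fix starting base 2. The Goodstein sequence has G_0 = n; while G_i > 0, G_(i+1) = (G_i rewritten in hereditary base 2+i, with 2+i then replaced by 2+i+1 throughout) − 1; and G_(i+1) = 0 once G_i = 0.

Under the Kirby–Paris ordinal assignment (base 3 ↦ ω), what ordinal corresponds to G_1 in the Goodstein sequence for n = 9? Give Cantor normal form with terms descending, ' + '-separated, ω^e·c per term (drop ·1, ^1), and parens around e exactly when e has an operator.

G_0=9  [base 2] 2^(2 + 1) + 1  →[2↦3]→  3^(3 + 1) + 1 = 82  −1 ⇒ G_1=81
G_1=81  [base 3] 3^(3 + 1)  →[3↦4]→  4^(4 + 1) = 1024  −1 ⇒ G_2=1023

ω^(ω + 1)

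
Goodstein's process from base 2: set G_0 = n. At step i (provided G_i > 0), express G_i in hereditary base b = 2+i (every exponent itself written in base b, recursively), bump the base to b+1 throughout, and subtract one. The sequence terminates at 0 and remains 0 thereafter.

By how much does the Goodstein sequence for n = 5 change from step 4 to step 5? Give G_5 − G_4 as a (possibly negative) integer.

(0) 5|_2 = 2^2 + 1 ↦ 3^3 + 1|_3 = 28 ⇒ 27
(1) 27|_3 = 3^3 ↦ 4^4|_4 = 256 ⇒ 255
(2) 255|_4 = 3·4^3 + 3·4^2 + 3·4 + 3 ↦ 3·5^3 + 3·5^2 + 3·5 + 3|_5 = 468 ⇒ 467
(3) 467|_5 = 3·5^3 + 3·5^2 + 3·5 + 2 ↦ 3·6^3 + 3·6^2 + 3·6 + 2|_6 = 776 ⇒ 775
(4) 775|_6 = 3·6^3 + 3·6^2 + 3·6 + 1 ↦ 3·7^3 + 3·7^2 + 3·7 + 1|_7 = 1198 ⇒ 1197

422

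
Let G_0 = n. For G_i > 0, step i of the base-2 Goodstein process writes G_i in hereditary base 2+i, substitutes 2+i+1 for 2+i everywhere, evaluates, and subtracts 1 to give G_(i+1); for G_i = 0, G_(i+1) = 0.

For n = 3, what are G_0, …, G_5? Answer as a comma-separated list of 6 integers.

3, 3, 3, 2, 1, 0

[0] 3 ≡ 2 + 1 (base 2). Lift 3: 4. −1: 3.
[1] 3 ≡ 3 (base 3). Lift 4: 4. −1: 3.
[2] 3 ≡ 3 (base 4). Lift 5: 3. −1: 2.
[3] 2 ≡ 2 (base 5). Lift 6: 2. −1: 1.
[4] 1 ≡ 1 (base 6). Lift 7: 1. −1: 0.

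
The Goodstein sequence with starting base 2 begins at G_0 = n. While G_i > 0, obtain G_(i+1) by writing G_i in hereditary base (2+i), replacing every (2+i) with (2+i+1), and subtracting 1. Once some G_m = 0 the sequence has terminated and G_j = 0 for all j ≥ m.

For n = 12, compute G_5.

5764910

G_0 = 12. HB_2(12) = 2^(2 + 1) + 2^2. Bump = 108. G_1 = 107.
G_1 = 107. HB_3(107) = 3^(3 + 1) + 2·3^2 + 2·3 + 2. Bump = 1066. G_2 = 1065.
G_2 = 1065. HB_4(1065) = 4^(4 + 1) + 2·4^2 + 2·4 + 1. Bump = 15686. G_3 = 15685.
G_3 = 15685. HB_5(15685) = 5^(5 + 1) + 2·5^2 + 2·5. Bump = 280020. G_4 = 280019.
G_4 = 280019. HB_6(280019) = 6^(6 + 1) + 2·6^2 + 6 + 5. Bump = 5764911. G_5 = 5764910.
G_5 = 5764910. HB_7(5764910) = 7^(7 + 1) + 2·7^2 + 7 + 4. Bump = 134217868. G_6 = 134217867.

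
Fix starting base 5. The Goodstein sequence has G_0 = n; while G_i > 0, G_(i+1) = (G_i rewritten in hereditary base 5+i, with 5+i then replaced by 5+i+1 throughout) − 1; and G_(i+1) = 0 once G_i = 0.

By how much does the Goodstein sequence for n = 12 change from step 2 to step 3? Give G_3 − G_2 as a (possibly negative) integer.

1

G_0=12  [base 5] 2·5 + 2  →[5↦6]→  2·6 + 2 = 14  −1 ⇒ G_1=13
G_1=13  [base 6] 2·6 + 1  →[6↦7]→  2·7 + 1 = 15  −1 ⇒ G_2=14
G_2=14  [base 7] 2·7  →[7↦8]→  2·8 = 16  −1 ⇒ G_3=15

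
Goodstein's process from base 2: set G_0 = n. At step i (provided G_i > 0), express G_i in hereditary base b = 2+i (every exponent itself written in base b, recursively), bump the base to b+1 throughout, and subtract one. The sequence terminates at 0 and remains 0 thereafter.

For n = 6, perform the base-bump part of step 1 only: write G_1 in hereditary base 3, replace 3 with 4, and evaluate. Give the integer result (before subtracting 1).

i=0: 6 = 2^2 + 2 (b=2); 2→3: 3^3 + 3 = 30; 30−1 = 29
i=1: 29 = 3^3 + 2 (b=3); 3→4: 4^4 + 2 = 258; 258−1 = 257

258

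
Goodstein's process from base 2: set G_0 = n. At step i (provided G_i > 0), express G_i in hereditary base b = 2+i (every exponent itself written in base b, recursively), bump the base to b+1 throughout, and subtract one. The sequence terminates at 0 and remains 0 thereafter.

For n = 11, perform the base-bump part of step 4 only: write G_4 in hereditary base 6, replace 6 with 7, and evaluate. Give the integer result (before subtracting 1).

5764802

[0] 11 ≡ 2^(2 + 1) + 2 + 1 (base 2). Lift 3: 85. −1: 84.
[1] 84 ≡ 3^(3 + 1) + 3 (base 3). Lift 4: 1028. −1: 1027.
[2] 1027 ≡ 4^(4 + 1) + 3 (base 4). Lift 5: 15628. −1: 15627.
[3] 15627 ≡ 5^(5 + 1) + 2 (base 5). Lift 6: 279938. −1: 279937.
[4] 279937 ≡ 6^(6 + 1) + 1 (base 6). Lift 7: 5764802. −1: 5764801.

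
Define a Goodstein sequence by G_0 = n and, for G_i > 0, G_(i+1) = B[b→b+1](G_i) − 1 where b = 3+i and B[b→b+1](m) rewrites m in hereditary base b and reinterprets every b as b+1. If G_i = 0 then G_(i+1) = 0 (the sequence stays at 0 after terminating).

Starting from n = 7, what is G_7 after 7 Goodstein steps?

i=0: 7 = 2·3 + 1 (b=3); 3→4: 2·4 + 1 = 9; 9−1 = 8
i=1: 8 = 2·4 (b=4); 4→5: 2·5 = 10; 10−1 = 9
i=2: 9 = 5 + 4 (b=5); 5→6: 6 + 4 = 10; 10−1 = 9
i=3: 9 = 6 + 3 (b=6); 6→7: 7 + 3 = 10; 10−1 = 9
i=4: 9 = 7 + 2 (b=7); 7→8: 8 + 2 = 10; 10−1 = 9
i=5: 9 = 8 + 1 (b=8); 8→9: 9 + 1 = 10; 10−1 = 9
i=6: 9 = 9 (b=9); 9→10: 10 = 10; 10−1 = 9

9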